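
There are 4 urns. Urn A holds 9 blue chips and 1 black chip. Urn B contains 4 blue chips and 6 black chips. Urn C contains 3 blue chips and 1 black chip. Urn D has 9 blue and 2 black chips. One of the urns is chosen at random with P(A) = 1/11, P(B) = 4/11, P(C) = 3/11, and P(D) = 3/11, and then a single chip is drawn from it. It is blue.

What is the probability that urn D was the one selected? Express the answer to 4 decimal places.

0.3407

The likelihood of this draw under each hypothesis: P(data | urn A) = (9/10) = 9/10; P(data | urn B) = (4/10) = 2/5; P(data | urn C) = (3/4) = 3/4; P(data | urn D) = (9/11) = 9/11.
The prior-weighted likelihoods are 1/11 · 9/10 = 9/110, 4/11 · 2/5 = 8/55, 3/11 · 3/4 = 9/44, 3/11 · 9/11 = 27/121; these sum to 317/484.
Therefore the posterior P(urn D | data) = (27/121) / (317/484) = 108/317.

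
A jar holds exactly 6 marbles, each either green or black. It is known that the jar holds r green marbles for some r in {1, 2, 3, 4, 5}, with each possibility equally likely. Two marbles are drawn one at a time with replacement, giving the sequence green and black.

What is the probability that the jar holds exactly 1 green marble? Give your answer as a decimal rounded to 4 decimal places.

The likelihood of the observed sequence under each hypothesis: P(data | r = 1) = (1/6)(5/6) = 5/36; P(data | r = 2) = (2/6)(4/6) = 2/9; P(data | r = 3) = (3/6)(3/6) = 1/4; P(data | r = 4) = (4/6)(2/6) = 2/9; P(data | r = 5) = (5/6)(1/6) = 5/36.
The prior-weighted likelihoods are 1/5 · 5/36 = 1/36, 1/5 · 2/9 = 2/45, 1/5 · 1/4 = 1/20, 1/5 · 2/9 = 2/45, 1/5 · 5/36 = 1/36; summing to 7/36.
So P(r = 1 | data) = (1/36) / (7/36) = 1/7.

0.1429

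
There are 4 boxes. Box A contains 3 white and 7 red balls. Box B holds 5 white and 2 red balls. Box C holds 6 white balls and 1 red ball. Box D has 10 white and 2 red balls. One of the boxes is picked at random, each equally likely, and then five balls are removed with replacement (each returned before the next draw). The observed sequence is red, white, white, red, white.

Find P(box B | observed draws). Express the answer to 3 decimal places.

Compute the likelihood of the observed sequence for each case: P(data | box A) = (7/10)(3/10)(3/10)(7/10)(3/10) = 0.01323; P(data | box B) = (2/7)(5/7)(5/7)(2/7)(5/7) = 0.02975; P(data | box C) = (1/7)(6/7)(6/7)(1/7)(6/7) = 0.012852; P(data | box D) = (2/12)(10/12)(10/12)(2/12)(10/12) = 0.016075.
Weighting by the prior gives 1/4 · 0.01323 = 0.0033075, 1/4 · 0.02975 = 0.0074374, 1/4 · 0.012852 = 0.0032129, 1/4 · 0.016075 = 0.0040188; summing to 0.017977.
So P(box B | data) = (0.0074374) / (0.017977) = 0.41373.

0.414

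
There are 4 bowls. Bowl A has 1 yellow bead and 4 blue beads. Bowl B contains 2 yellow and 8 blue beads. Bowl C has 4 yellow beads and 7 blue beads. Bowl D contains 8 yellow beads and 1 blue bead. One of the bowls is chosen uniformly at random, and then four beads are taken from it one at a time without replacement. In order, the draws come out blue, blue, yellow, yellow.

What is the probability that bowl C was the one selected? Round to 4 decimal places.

0.7412

Compute the likelihood of the observed sequence for each case: P(data | bowl A) = (4/5)(3/4)(1/3)(0/2) = 0; P(data | bowl B) = (8/10)(7/9)(2/8)(1/7) = 1/45; P(data | bowl C) = (7/11)(6/10)(4/9)(3/8) = 7/110; P(data | bowl D) = (1/9)(0/8) = 0.
Multiplying each by its prior: 1/4 · 0 = 0, 1/4 · 1/45 = 1/180, 1/4 · 7/110 = 7/440, 1/4 · 0 = 0; with total 17/792.
So P(bowl C | data) = (7/440) / (17/792) = 63/85.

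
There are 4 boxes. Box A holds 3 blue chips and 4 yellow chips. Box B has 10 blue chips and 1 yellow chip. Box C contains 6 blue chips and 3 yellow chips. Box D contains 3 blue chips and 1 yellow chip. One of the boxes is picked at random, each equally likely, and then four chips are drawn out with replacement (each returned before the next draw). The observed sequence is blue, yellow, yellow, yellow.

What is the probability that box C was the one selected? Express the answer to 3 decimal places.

For each hypothesis, P(data | H) works out to: P(data | box A) = (3/7)(4/7)(4/7)(4/7) = 0.079967; P(data | box B) = (10/11)(1/11)(1/11)(1/11) = 0.00068301; P(data | box C) = (6/9)(3/9)(3/9)(3/9) = 0.024691; P(data | box D) = (3/4)(1/4)(1/4)(1/4) = 0.011719.
The prior-weighted likelihoods are 1/4 · 0.079967 = 0.019992, 1/4 · 0.00068301 = 0.00017075, 1/4 · 0.024691 = 0.0061728, 1/4 · 0.011719 = 0.0029297; summing to 0.029265.
So P(box C | data) = (0.0061728) / (0.029265) = 0.21093.

0.211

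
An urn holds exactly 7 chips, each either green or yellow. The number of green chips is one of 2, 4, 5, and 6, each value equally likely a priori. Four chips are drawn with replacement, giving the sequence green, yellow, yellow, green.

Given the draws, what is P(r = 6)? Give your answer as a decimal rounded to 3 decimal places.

Under each hypothesis, the probability of the observed sequence is: P(data | r = 2) = (2/7)(5/7)(5/7)(2/7) = 0.041649; P(data | r = 4) = (4/7)(3/7)(3/7)(4/7) = 0.059975; P(data | r = 5) = (5/7)(2/7)(2/7)(5/7) = 0.041649; P(data | r = 6) = (6/7)(1/7)(1/7)(6/7) = 0.014994.
The prior-weighted likelihoods are 1/4 · 0.041649 = 0.010412, 1/4 · 0.059975 = 0.014994, 1/4 · 0.041649 = 0.010412, 1/4 · 0.014994 = 0.0037484; summing to 0.039567.
So P(r = 6 | data) = (0.0037484) / (0.039567) = 0.094737.

0.095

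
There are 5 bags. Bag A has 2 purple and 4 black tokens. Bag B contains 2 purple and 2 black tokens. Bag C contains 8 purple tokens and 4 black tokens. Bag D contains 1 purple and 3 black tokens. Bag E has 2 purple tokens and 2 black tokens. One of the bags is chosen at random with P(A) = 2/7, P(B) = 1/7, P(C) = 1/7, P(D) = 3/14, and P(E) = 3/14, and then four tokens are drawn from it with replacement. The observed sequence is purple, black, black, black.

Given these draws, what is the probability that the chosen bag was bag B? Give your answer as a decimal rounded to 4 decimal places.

0.1165

The likelihood of the observed sequence under each hypothesis: P(data | bag A) = (2/6)(4/6)(4/6)(4/6) = 0.098765; P(data | bag B) = (2/4)(2/4)(2/4)(2/4) = 0.0625; P(data | bag C) = (8/12)(4/12)(4/12)(4/12) = 0.024691; P(data | bag D) = (1/4)(3/4)(3/4)(3/4) = 0.10547; P(data | bag E) = (2/4)(2/4)(2/4)(2/4) = 0.0625.
Weighting by the prior gives 2/7 · 0.098765 = 0.028219, 1/7 · 0.0625 = 0.0089286, 1/7 · 0.024691 = 0.0035273, 3/14 · 0.10547 = 0.0226, 3/14 · 0.0625 = 0.013393; these sum to 0.076668.
So P(bag B | data) = (0.0089286) / (0.076668) = 0.11646.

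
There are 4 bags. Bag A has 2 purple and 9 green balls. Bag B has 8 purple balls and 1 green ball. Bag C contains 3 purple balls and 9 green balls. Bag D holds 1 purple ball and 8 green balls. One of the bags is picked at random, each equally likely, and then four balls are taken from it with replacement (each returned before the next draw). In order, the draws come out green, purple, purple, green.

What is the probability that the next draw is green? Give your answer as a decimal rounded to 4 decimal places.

0.7061

For each hypothesis, P(data | H) works out to: P(data | bag A) = (9/11)(2/11)(2/11)(9/11) = 0.02213; P(data | bag B) = (1/9)(8/9)(8/9)(1/9) = 0.0097546; P(data | bag C) = (9/12)(3/12)(3/12)(9/12) = 0.035156; P(data | bag D) = (8/9)(1/9)(1/9)(8/9) = 0.0097546.
Weighting by the prior gives 1/4 · 0.02213 = 0.0055324, 1/4 · 0.0097546 = 0.0024387, 1/4 · 0.035156 = 0.0087891, 1/4 · 0.0097546 = 0.0024387; these sum to 0.019199.
The posterior is then P(bag A | data) = 0.28816, P(bag B | data) = 0.12702, P(bag C | data) = 0.45779, P(bag D | data) = 0.12702.
So P(green next | data) = Σ P(green next | H) P(H | data) = (9/11)(0.28816) + (1/9)(0.12702) + (3/4)(0.45779) + (8/9)(0.12702) = 0.70614.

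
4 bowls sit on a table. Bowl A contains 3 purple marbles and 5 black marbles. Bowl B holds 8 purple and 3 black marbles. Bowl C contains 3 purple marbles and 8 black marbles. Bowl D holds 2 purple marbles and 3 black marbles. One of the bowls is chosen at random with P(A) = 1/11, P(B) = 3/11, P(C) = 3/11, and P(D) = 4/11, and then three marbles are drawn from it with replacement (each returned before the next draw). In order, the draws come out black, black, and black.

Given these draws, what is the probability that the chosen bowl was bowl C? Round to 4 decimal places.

0.4968

For each hypothesis, P(data | H) works out to: P(data | bowl A) = (5/8)(5/8)(5/8) = 0.24414; P(data | bowl B) = (3/11)(3/11)(3/11) = 0.020285; P(data | bowl C) = (8/11)(8/11)(8/11) = 0.38467; P(data | bowl D) = (3/5)(3/5)(3/5) = 0.216.
The prior-weighted likelihoods are 1/11 · 0.24414 = 0.022195, 3/11 · 0.020285 = 0.0055324, 3/11 · 0.38467 = 0.10491, 4/11 · 0.216 = 0.078545; these sum to 0.21118.
So P(bowl C | data) = (0.10491) / (0.21118) = 0.49678.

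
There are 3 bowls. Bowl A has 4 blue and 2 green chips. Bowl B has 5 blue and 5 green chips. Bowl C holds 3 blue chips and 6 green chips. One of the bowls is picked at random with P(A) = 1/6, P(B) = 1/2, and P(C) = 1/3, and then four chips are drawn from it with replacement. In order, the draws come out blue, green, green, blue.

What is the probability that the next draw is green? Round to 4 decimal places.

0.5245

The likelihood of the observed sequence under each hypothesis: P(data | bowl A) = (4/6)(2/6)(2/6)(4/6) = 0.049383; P(data | bowl B) = (5/10)(5/10)(5/10)(5/10) = 0.0625; P(data | bowl C) = (3/9)(6/9)(6/9)(3/9) = 0.049383.
Multiplying each by its prior: 1/6 · 0.049383 = 0.0082305, 1/2 · 0.0625 = 0.03125, 1/3 · 0.049383 = 0.016461; these sum to 0.055941.
Normalising, the posterior is P(bowl A | data) = 0.14713, P(bowl B | data) = 0.55862, P(bowl C | data) = 0.29425.
Averaging over the posterior, P(green next | data) = (1/3)(0.14713) + (1/2)(0.55862) + (2/3)(0.29425) = 0.52452.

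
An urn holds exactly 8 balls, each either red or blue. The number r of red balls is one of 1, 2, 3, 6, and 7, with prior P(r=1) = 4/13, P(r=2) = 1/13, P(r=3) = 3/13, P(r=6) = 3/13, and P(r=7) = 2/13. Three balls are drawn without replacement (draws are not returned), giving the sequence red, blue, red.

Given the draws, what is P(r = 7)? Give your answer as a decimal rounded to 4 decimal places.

0.2295

For each hypothesis, P(data | H) works out to: P(data | r = 1) = (1/8)(7/7)(0/6) = 0; P(data | r = 2) = (2/8)(6/7)(1/6) = 1/28; P(data | r = 3) = (3/8)(5/7)(2/6) = 5/56; P(data | r = 6) = (6/8)(2/7)(5/6) = 5/28; P(data | r = 7) = (7/8)(1/7)(6/6) = 1/8.
The prior-weighted likelihoods are 4/13 · 0 = 0, 1/13 · 1/28 = 1/364, 3/13 · 5/56 = 15/728, 3/13 · 5/28 = 15/364, 2/13 · 1/8 = 1/52; summing to 61/728.
Therefore the posterior P(r = 7 | data) = (1/52) / (61/728) = 14/61.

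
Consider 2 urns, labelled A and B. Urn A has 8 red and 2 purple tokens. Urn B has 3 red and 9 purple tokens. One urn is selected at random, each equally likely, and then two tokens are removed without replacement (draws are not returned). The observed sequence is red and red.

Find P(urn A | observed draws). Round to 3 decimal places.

0.932

Under each hypothesis, the probability of the observed sequence is: P(data | urn A) = (8/10)(7/9) = 0.62222; P(data | urn B) = (3/12)(2/11) = 0.045455.
Multiplying each by its prior: 1/2 · 0.62222 = 0.31111, 1/2 · 0.045455 = 0.022727; these sum to 0.33384.
Therefore the posterior P(urn A | data) = (0.31111) / (0.33384) = 0.93192.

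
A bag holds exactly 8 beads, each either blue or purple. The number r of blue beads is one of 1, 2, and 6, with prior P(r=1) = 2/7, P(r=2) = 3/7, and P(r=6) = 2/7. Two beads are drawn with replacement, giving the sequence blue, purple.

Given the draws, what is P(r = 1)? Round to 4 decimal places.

Compute the likelihood of the observed sequence for each case: P(data | r = 1) = (1/8)(7/8) = 7/64; P(data | r = 2) = (2/8)(6/8) = 3/16; P(data | r = 6) = (6/8)(2/8) = 3/16.
Multiplying each by its prior: 2/7 · 7/64 = 1/32, 3/7 · 3/16 = 9/112, 2/7 · 3/16 = 3/56; these sum to 37/224.
By Bayes' rule, P(r = 1 | data) = (1/32) / (37/224) = 7/37.

0.1892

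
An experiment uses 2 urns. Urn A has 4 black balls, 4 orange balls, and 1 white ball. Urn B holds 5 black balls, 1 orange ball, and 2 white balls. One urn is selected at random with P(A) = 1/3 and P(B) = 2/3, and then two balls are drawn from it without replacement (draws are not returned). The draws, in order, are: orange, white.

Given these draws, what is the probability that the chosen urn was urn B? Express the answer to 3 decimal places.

0.563

Under each hypothesis, the probability of the observed sequence is: P(data | urn A) = (4/9)(1/8) = 1/18; P(data | urn B) = (1/8)(2/7) = 1/28.
Multiplying each by its prior: 1/3 · 1/18 = 1/54, 2/3 · 1/28 = 1/42; summing to 8/189.
By Bayes' rule, P(urn B | data) = (1/42) / (8/189) = 9/16.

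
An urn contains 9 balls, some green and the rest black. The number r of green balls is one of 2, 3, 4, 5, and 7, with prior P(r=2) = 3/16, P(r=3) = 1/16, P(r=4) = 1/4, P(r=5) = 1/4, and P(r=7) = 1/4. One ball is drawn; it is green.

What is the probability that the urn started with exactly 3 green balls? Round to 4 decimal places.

Compute the likelihood of this draw for each case: P(data | r = 2) = (2/9) = 2/9; P(data | r = 3) = (3/9) = 1/3; P(data | r = 4) = (4/9) = 4/9; P(data | r = 5) = (5/9) = 5/9; P(data | r = 7) = (7/9) = 7/9.
Weighting by the prior gives 3/16 · 2/9 = 1/24, 1/16 · 1/3 = 1/48, 1/4 · 4/9 = 1/9, 1/4 · 5/9 = 5/36, 1/4 · 7/9 = 7/36; these sum to 73/144.
By Bayes' rule, P(r = 3 | data) = (1/48) / (73/144) = 3/73.

0.0411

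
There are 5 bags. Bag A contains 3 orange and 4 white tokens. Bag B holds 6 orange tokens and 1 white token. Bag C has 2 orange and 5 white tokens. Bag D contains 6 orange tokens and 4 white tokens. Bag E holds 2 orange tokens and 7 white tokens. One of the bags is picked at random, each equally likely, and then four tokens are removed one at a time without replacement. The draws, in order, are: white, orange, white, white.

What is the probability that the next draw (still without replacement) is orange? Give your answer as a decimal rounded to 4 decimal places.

The likelihood of the observed sequence under each hypothesis: P(data | bag A) = (4/7)(3/6)(3/5)(2/4) = 0.085714; P(data | bag B) = (1/7)(6/6)(0/5) = 0; P(data | bag C) = (5/7)(2/6)(4/5)(3/4) = 0.14286; P(data | bag D) = (4/10)(6/9)(3/8)(2/7) = 0.028571; P(data | bag E) = (7/9)(2/8)(6/7)(5/6) = 0.13889.
Multiplying each by its prior: 1/5 · 0.085714 = 0.017143, 1/5 · 0 = 0, 1/5 · 0.14286 = 0.028571, 1/5 · 0.028571 = 0.0057143, 1/5 · 0.13889 = 0.027778; summing to 0.079206.
Dividing through by the total gives posterior P(bag A | data) = 0.21643, P(bag B | data) = 0, P(bag C | data) = 0.36072, P(bag D | data) = 0.072144, P(bag E | data) = 0.3507.
Averaging over the posterior, P(orange next | data) = (2/3)(0.21643) + (1/3)(0.36072) + (5/6)(0.072144) + (1/5)(0.3507) = 0.39479.

0.3948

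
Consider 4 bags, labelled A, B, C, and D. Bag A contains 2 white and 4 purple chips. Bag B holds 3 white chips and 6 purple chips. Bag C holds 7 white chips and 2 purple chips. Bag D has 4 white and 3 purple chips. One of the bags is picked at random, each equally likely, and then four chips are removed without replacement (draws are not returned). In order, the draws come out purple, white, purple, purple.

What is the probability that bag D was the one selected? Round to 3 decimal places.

0.102

Under each hypothesis, the probability of the observed sequence is: P(data | bag A) = (4/6)(2/5)(3/4)(2/3) = 2/15; P(data | bag B) = (6/9)(3/8)(5/7)(4/6) = 5/42; P(data | bag C) = (2/9)(7/8)(1/7)(0/6) = 0; P(data | bag D) = (3/7)(4/6)(2/5)(1/4) = 1/35.
Multiplying each by its prior: 1/4 · 2/15 = 1/30, 1/4 · 5/42 = 5/168, 1/4 · 0 = 0, 1/4 · 1/35 = 1/140; with total 59/840.
By Bayes' rule, P(bag D | data) = (1/140) / (59/840) = 6/59.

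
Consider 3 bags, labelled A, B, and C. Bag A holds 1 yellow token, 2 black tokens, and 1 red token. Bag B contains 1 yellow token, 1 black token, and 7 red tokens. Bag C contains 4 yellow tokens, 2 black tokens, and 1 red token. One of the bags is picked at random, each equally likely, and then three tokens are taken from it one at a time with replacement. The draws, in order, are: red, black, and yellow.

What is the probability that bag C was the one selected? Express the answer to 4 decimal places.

Compute the likelihood of the observed sequence for each case: P(data | bag A) = (1/4)(2/4)(1/4) = 0.03125; P(data | bag B) = (7/9)(1/9)(1/9) = 0.0096022; P(data | bag C) = (1/7)(2/7)(4/7) = 0.023324.
Weighting by the prior gives 1/3 · 0.03125 = 0.010417, 1/3 · 0.0096022 = 0.0032007, 1/3 · 0.023324 = 0.0077745; these sum to 0.021392.
Hence P(bag C | data) = (0.0077745) / (0.021392) = 0.36343.

0.3634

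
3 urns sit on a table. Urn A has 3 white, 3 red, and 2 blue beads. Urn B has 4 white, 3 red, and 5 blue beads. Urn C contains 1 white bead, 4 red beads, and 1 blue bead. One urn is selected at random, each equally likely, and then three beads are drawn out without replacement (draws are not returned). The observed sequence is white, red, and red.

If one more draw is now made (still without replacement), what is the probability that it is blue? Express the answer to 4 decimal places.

Compute the likelihood of the observed sequence for each case: P(data | urn A) = (3/8)(3/7)(2/6) = 0.053571; P(data | urn B) = (4/12)(3/11)(2/10) = 0.018182; P(data | urn C) = (1/6)(4/5)(3/4) = 0.1.
Weighting by the prior gives 1/3 · 0.053571 = 0.017857, 1/3 · 0.018182 = 0.0060606, 1/3 · 0.1 = 0.033333; with total 0.057251.
Dividing through by the total gives posterior P(urn A | data) = 0.31191, P(urn B | data) = 0.10586, P(urn C | data) = 0.58223.
The predictive probability is P(blue next | data) = (2/5)(0.31191) + (5/9)(0.10586) + (1/3)(0.58223) = 0.37765.

0.3777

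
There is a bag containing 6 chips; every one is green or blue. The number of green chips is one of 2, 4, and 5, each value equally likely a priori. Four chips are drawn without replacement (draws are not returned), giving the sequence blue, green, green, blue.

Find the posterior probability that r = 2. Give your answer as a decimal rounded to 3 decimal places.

For each hypothesis, P(data | H) works out to: P(data | r = 2) = (4/6)(2/5)(1/4)(3/3) = 1/15; P(data | r = 4) = (2/6)(4/5)(3/4)(1/3) = 1/15; P(data | r = 5) = (1/6)(5/5)(4/4)(0/3) = 0.
Weighting by the prior gives 1/3 · 1/15 = 1/45, 1/3 · 1/15 = 1/45, 1/3 · 0 = 0; with total 2/45.
Therefore the posterior P(r = 2 | data) = (1/45) / (2/45) = 1/2.

0.500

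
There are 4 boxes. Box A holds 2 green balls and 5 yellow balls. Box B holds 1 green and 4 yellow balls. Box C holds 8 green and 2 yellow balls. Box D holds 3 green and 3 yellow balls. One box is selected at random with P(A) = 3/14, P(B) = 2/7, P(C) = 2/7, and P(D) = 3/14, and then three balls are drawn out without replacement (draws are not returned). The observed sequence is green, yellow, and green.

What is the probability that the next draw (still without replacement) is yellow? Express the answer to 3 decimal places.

0.438

Compute the likelihood of the observed sequence for each case: P(data | box A) = (2/7)(5/6)(1/5) = 0.047619; P(data | box B) = (1/5)(4/4)(0/3) = 0; P(data | box C) = (8/10)(2/9)(7/8) = 0.15556; P(data | box D) = (3/6)(3/5)(2/4) = 0.15.
The prior-weighted likelihoods are 3/14 · 0.047619 = 0.010204, 2/7 · 0 = 0, 2/7 · 0.15556 = 0.044444, 3/14 · 0.15 = 0.032143; summing to 0.086791.
Normalising, the posterior is P(box A | data) = 0.11757, P(box B | data) = 0, P(box C | data) = 0.51208, P(box D | data) = 0.37035.
Averaging over the posterior, P(yellow next | data) = (1)(0.11757) + (1/7)(0.51208) + (2/3)(0.37035) = 0.43762.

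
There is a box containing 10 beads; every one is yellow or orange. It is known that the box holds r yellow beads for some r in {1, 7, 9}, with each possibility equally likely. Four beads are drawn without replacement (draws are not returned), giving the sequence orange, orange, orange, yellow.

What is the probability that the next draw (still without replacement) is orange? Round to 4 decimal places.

Compute the likelihood of the observed sequence for each case: P(data | r = 1) = (9/10)(8/9)(7/8)(1/7) = 1/10; P(data | r = 7) = (3/10)(2/9)(1/8)(7/7) = 1/120; P(data | r = 9) = (1/10)(0/9) = 0.
Multiplying each by its prior: 1/3 · 1/10 = 1/30, 1/3 · 1/120 = 1/360, 1/3 · 0 = 0; summing to 13/360.
Dividing through by the total gives posterior P(r = 1 | data) = 12/13, P(r = 7 | data) = 1/13, P(r = 9 | data) = 0.
Averaging over the posterior, P(orange next | data) = (1)(12/13) + (0)(1/13) = 12/13.

0.9231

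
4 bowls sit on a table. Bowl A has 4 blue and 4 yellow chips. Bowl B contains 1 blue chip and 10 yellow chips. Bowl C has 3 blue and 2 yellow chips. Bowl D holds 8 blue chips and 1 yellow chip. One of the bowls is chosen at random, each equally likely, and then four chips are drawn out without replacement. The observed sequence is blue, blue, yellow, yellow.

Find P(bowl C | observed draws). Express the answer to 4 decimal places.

Compute the likelihood of the observed sequence for each case: P(data | bowl A) = (4/8)(3/7)(4/6)(3/5) = 3/35; P(data | bowl B) = (1/11)(0/10) = 0; P(data | bowl C) = (3/5)(2/4)(2/3)(1/2) = 1/10; P(data | bowl D) = (8/9)(7/8)(1/7)(0/6) = 0.
Multiplying each by its prior: 1/4 · 3/35 = 3/140, 1/4 · 0 = 0, 1/4 · 1/10 = 1/40, 1/4 · 0 = 0; with total 13/280.
So P(bowl C | data) = (1/40) / (13/280) = 7/13.

0.5385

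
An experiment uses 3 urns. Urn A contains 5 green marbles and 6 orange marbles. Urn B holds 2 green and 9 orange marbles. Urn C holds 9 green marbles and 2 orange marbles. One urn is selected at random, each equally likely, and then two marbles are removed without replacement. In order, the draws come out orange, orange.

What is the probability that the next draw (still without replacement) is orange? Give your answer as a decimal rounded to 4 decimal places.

The likelihood of the observed sequence under each hypothesis: P(data | urn A) = (6/11)(5/10) = 3/11; P(data | urn B) = (9/11)(8/10) = 36/55; P(data | urn C) = (2/11)(1/10) = 1/55.
Weighting by the prior gives 1/3 · 3/11 = 1/11, 1/3 · 36/55 = 12/55, 1/3 · 1/55 = 1/165; summing to 52/165.
Dividing through by the total gives posterior P(urn A | data) = 15/52, P(urn B | data) = 9/13, P(urn C | data) = 1/52.
The predictive probability is P(orange next | data) = (4/9)(15/52) + (7/9)(9/13) + (0)(1/52) = 2/3.

0.6667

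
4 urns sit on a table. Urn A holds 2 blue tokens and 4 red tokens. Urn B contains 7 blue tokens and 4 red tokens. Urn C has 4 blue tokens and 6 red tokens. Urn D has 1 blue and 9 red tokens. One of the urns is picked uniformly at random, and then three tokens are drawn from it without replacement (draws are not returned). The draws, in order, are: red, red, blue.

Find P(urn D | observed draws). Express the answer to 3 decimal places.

0.181

The likelihood of the observed sequence under each hypothesis: P(data | urn A) = (4/6)(3/5)(2/4) = 1/5; P(data | urn B) = (4/11)(3/10)(7/9) = 14/165; P(data | urn C) = (6/10)(5/9)(4/8) = 1/6; P(data | urn D) = (9/10)(8/9)(1/8) = 1/10.
Weighting by the prior gives 1/4 · 1/5 = 1/20, 1/4 · 14/165 = 7/330, 1/4 · 1/6 = 1/24, 1/4 · 1/10 = 1/40; with total 91/660.
Therefore the posterior P(urn D | data) = (1/40) / (91/660) = 33/182.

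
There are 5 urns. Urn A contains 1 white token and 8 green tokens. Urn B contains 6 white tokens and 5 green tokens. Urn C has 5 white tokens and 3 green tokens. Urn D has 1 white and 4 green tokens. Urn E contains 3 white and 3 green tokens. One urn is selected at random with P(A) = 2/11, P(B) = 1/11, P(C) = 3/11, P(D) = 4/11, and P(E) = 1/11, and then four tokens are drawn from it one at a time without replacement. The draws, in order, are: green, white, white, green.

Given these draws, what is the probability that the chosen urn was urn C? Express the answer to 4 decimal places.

0.5494

The likelihood of the observed sequence under each hypothesis: P(data | urn A) = (8/9)(1/8)(0/7) = 0; P(data | urn B) = (5/11)(6/10)(5/9)(4/8) = 0.075758; P(data | urn C) = (3/8)(5/7)(4/6)(2/5) = 0.071429; P(data | urn D) = (4/5)(1/4)(0/3) = 0; P(data | urn E) = (3/6)(3/5)(2/4)(2/3) = 0.1.
The prior-weighted likelihoods are 2/11 · 0 = 0, 1/11 · 0.075758 = 0.0068871, 3/11 · 0.071429 = 0.019481, 4/11 · 0 = 0, 1/11 · 0.1 = 0.0090909; these sum to 0.035458.
Therefore the posterior P(urn C | data) = (0.019481) / (0.035458) = 0.54939.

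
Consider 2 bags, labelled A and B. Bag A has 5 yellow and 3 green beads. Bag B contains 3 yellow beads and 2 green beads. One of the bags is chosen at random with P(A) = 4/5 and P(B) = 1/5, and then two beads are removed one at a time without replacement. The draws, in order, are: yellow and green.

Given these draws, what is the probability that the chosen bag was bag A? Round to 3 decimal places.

Compute the likelihood of the observed sequence for each case: P(data | bag A) = (5/8)(3/7) = 15/56; P(data | bag B) = (3/5)(2/4) = 3/10.
Weighting by the prior gives 4/5 · 15/56 = 3/14, 1/5 · 3/10 = 3/50; with total 48/175.
So P(bag A | data) = (3/14) / (48/175) = 25/32.

0.781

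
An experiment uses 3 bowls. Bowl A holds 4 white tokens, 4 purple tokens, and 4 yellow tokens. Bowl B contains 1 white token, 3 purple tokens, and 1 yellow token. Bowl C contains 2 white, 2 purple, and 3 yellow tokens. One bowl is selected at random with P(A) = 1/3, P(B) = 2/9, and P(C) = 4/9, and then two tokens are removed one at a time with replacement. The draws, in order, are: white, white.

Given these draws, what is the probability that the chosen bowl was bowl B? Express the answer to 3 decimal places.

0.108

The likelihood of the observed sequence under each hypothesis: P(data | bowl A) = (4/12)(4/12) = 0.11111; P(data | bowl B) = (1/5)(1/5) = 0.04; P(data | bowl C) = (2/7)(2/7) = 0.081633.
Multiplying each by its prior: 1/3 · 0.11111 = 0.037037, 2/9 · 0.04 = 0.0088889, 4/9 · 0.081633 = 0.036281; these sum to 0.082207.
Therefore the posterior P(bowl B | data) = (0.0088889) / (0.082207) = 0.10813.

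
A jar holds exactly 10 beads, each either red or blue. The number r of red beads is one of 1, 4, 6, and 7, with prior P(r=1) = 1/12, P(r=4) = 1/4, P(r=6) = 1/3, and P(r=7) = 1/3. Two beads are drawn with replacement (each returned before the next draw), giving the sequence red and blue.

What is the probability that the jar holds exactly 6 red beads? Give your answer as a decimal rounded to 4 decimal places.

Compute the likelihood of the observed sequence for each case: P(data | r = 1) = (1/10)(9/10) = 9/100; P(data | r = 4) = (4/10)(6/10) = 6/25; P(data | r = 6) = (6/10)(4/10) = 6/25; P(data | r = 7) = (7/10)(3/10) = 21/100.
Weighting by the prior gives 1/12 · 9/100 = 3/400, 1/4 · 6/25 = 3/50, 1/3 · 6/25 = 2/25, 1/3 · 21/100 = 7/100; with total 87/400.
So P(r = 6 | data) = (2/25) / (87/400) = 32/87.

0.3678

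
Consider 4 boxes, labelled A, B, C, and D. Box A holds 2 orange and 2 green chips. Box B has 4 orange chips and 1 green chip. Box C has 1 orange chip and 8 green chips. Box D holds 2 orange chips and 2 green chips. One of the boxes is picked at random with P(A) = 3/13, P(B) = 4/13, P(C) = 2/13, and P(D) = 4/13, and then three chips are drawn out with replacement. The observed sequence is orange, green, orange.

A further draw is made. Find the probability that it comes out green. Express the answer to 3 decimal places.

The likelihood of the observed sequence under each hypothesis: P(data | box A) = (2/4)(2/4)(2/4) = 0.125; P(data | box B) = (4/5)(1/5)(4/5) = 0.128; P(data | box C) = (1/9)(8/9)(1/9) = 0.010974; P(data | box D) = (2/4)(2/4)(2/4) = 0.125.
Multiplying each by its prior: 3/13 · 0.125 = 0.028846, 4/13 · 0.128 = 0.039385, 2/13 · 0.010974 = 0.0016883, 4/13 · 0.125 = 0.038462; summing to 0.10838.
Dividing through by the total gives posterior P(box A | data) = 0.26616, P(box B | data) = 0.36339, P(box C | data) = 0.015577, P(box D | data) = 0.35487.
So P(green next | data) = Σ P(green next | H) P(H | data) = (1/2)(0.26616) + (1/5)(0.36339) + (8/9)(0.015577) + (1/2)(0.35487) = 0.39704.

0.397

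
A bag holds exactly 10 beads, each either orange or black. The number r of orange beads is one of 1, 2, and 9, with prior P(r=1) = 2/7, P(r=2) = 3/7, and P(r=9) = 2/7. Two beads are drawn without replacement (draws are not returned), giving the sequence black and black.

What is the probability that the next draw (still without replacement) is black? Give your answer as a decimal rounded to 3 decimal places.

0.808

Under each hypothesis, the probability of the observed sequence is: P(data | r = 1) = (9/10)(8/9) = 4/5; P(data | r = 2) = (8/10)(7/9) = 28/45; P(data | r = 9) = (1/10)(0/9) = 0.
Weighting by the prior gives 2/7 · 4/5 = 8/35, 3/7 · 28/45 = 4/15, 2/7 · 0 = 0; summing to 52/105.
Dividing through by the total gives posterior P(r = 1 | data) = 6/13, P(r = 2 | data) = 7/13, P(r = 9 | data) = 0.
Averaging over the posterior, P(black next | data) = (7/8)(6/13) + (3/4)(7/13) = 21/26.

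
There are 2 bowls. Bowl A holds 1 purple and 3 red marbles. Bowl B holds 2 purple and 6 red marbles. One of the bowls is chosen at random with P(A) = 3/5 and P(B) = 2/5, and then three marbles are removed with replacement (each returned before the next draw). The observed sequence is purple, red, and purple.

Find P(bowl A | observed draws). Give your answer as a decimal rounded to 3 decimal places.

Compute the likelihood of the observed sequence for each case: P(data | bowl A) = (1/4)(3/4)(1/4) = 3/64; P(data | bowl B) = (2/8)(6/8)(2/8) = 3/64.
Weighting by the prior gives 3/5 · 3/64 = 9/320, 2/5 · 3/64 = 3/160; these sum to 3/64.
Hence P(bowl A | data) = (9/320) / (3/64) = 3/5.

0.600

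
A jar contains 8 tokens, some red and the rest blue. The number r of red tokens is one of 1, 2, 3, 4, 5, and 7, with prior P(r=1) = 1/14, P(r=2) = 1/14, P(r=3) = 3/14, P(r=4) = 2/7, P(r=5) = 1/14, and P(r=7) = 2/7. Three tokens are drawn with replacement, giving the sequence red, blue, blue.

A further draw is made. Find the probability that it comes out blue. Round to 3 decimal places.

0.572

Compute the likelihood of the observed sequence for each case: P(data | r = 1) = (1/8)(7/8)(7/8) = 0.095703; P(data | r = 2) = (2/8)(6/8)(6/8) = 0.14062; P(data | r = 3) = (3/8)(5/8)(5/8) = 0.14648; P(data | r = 4) = (4/8)(4/8)(4/8) = 0.125; P(data | r = 5) = (5/8)(3/8)(3/8) = 0.087891; P(data | r = 7) = (7/8)(1/8)(1/8) = 0.013672.
Weighting by the prior gives 1/14 · 0.095703 = 0.0068359, 1/14 · 0.14062 = 0.010045, 3/14 · 0.14648 = 0.03139, 2/7 · 0.125 = 0.035714, 1/14 · 0.087891 = 0.0062779, 2/7 · 0.013672 = 0.0039062; summing to 0.094169.
The posterior is then P(r = 1 | data) = 0.072593, P(r = 2 | data) = 0.10667, P(r = 3 | data) = 0.33333, P(r = 4 | data) = 0.37926, P(r = 5 | data) = 0.066667, P(r = 7 | data) = 0.041481.
Averaging over the posterior, P(blue next | data) = (7/8)(0.072593) + (3/4)(0.10667) + (5/8)(0.33333) + (1/2)(0.37926) + (3/8)(0.066667) + (1/8)(0.041481) = 0.57167.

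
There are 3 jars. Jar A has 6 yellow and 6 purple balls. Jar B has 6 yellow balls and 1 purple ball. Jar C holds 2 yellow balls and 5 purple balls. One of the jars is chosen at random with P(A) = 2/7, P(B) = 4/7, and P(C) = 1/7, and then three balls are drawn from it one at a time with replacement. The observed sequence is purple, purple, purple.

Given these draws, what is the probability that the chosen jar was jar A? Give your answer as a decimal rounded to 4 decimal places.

For each hypothesis, P(data | H) works out to: P(data | jar A) = (6/12)(6/12)(6/12) = 0.125; P(data | jar B) = (1/7)(1/7)(1/7) = 0.0029155; P(data | jar C) = (5/7)(5/7)(5/7) = 0.36443.
Multiplying each by its prior: 2/7 · 0.125 = 0.035714, 4/7 · 0.0029155 = 0.001666, 1/7 · 0.36443 = 0.052062; these sum to 0.089442.
Therefore the posterior P(jar A | data) = (0.035714) / (0.089442) = 0.3993.

0.3993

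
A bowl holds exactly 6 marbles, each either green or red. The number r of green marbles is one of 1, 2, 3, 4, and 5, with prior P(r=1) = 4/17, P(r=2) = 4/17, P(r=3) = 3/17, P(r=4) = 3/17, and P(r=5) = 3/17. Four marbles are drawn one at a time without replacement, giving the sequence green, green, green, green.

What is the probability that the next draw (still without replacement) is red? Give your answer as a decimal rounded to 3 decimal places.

For each hypothesis, P(data | H) works out to: P(data | r = 1) = (1/6)(0/5) = 0; P(data | r = 2) = (2/6)(1/5)(0/4) = 0; P(data | r = 3) = (3/6)(2/5)(1/4)(0/3) = 0; P(data | r = 4) = (4/6)(3/5)(2/4)(1/3) = 1/15; P(data | r = 5) = (5/6)(4/5)(3/4)(2/3) = 1/3.
The prior-weighted likelihoods are 4/17 · 0 = 0, 4/17 · 0 = 0, 3/17 · 0 = 0, 3/17 · 1/15 = 1/85, 3/17 · 1/3 = 1/17; these sum to 6/85.
Dividing through by the total gives posterior P(r = 1 | data) = 0, P(r = 2 | data) = 0, P(r = 3 | data) = 0, P(r = 4 | data) = 1/6, P(r = 5 | data) = 5/6.
Averaging over the posterior, P(red next | data) = (1)(1/6) + (1/2)(5/6) = 7/12.

0.583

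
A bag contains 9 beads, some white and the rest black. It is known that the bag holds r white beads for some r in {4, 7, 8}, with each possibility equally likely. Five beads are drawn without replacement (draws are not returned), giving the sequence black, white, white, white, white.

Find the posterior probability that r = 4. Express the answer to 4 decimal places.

The likelihood of the observed sequence under each hypothesis: P(data | r = 4) = (5/9)(4/8)(3/7)(2/6)(1/5) = 1/126; P(data | r = 7) = (2/9)(7/8)(6/7)(5/6)(4/5) = 1/9; P(data | r = 8) = (1/9)(8/8)(7/7)(6/6)(5/5) = 1/9.
Multiplying each by its prior: 1/3 · 1/126 = 1/378, 1/3 · 1/9 = 1/27, 1/3 · 1/9 = 1/27; these sum to 29/378.
So P(r = 4 | data) = (1/378) / (29/378) = 1/29.

0.0345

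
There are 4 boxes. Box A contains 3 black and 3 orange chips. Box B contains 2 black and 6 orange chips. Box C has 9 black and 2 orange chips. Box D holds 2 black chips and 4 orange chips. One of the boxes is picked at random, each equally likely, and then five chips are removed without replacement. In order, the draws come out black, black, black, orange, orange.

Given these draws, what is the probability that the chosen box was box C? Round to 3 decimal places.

For each hypothesis, P(data | H) works out to: P(data | box A) = (3/6)(2/5)(1/4)(3/3)(2/2) = 1/20; P(data | box B) = (2/8)(1/7)(0/6) = 0; P(data | box C) = (9/11)(8/10)(7/9)(2/8)(1/7) = 1/55; P(data | box D) = (2/6)(1/5)(0/4) = 0.
Multiplying each by its prior: 1/4 · 1/20 = 1/80, 1/4 · 0 = 0, 1/4 · 1/55 = 1/220, 1/4 · 0 = 0; summing to 3/176.
Therefore the posterior P(box C | data) = (1/220) / (3/176) = 4/15.

0.267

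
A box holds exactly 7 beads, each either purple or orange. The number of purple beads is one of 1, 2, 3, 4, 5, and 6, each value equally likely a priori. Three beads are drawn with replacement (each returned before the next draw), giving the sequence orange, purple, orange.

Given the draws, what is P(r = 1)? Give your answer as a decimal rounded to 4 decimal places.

For each hypothesis, P(data | H) works out to: P(data | r = 1) = (6/7)(1/7)(6/7) = 0.10496; P(data | r = 2) = (5/7)(2/7)(5/7) = 0.14577; P(data | r = 3) = (4/7)(3/7)(4/7) = 0.13994; P(data | r = 4) = (3/7)(4/7)(3/7) = 0.10496; P(data | r = 5) = (2/7)(5/7)(2/7) = 0.058309; P(data | r = 6) = (1/7)(6/7)(1/7) = 0.017493.
Multiplying each by its prior: 1/6 · 0.10496 = 0.017493, 1/6 · 0.14577 = 0.024295, 1/6 · 0.13994 = 0.023324, 1/6 · 0.10496 = 0.017493, 1/6 · 0.058309 = 0.0097182, 1/6 · 0.017493 = 0.0029155; these sum to 0.095238.
Hence P(r = 1 | data) = (0.017493) / (0.095238) = 0.18367.

0.1837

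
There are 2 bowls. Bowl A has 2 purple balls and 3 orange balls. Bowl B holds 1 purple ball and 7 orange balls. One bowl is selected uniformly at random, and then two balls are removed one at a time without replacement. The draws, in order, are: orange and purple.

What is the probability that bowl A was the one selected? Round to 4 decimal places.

0.7059

For each hypothesis, P(data | H) works out to: P(data | bowl A) = (3/5)(2/4) = 3/10; P(data | bowl B) = (7/8)(1/7) = 1/8.
Multiplying each by its prior: 1/2 · 3/10 = 3/20, 1/2 · 1/8 = 1/16; these sum to 17/80.
By Bayes' rule, P(bowl A | data) = (3/20) / (17/80) = 12/17.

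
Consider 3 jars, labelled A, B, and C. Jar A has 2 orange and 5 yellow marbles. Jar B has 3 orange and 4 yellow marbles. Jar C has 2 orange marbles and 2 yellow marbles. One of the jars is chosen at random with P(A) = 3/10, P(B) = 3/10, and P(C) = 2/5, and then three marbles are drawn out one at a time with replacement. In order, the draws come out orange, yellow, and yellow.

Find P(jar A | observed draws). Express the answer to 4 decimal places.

0.3222

The likelihood of the observed sequence under each hypothesis: P(data | jar A) = (2/7)(5/7)(5/7) = 0.14577; P(data | jar B) = (3/7)(4/7)(4/7) = 0.13994; P(data | jar C) = (2/4)(2/4)(2/4) = 0.125.
Multiplying each by its prior: 3/10 · 0.14577 = 0.043732, 3/10 · 0.13994 = 0.041983, 2/5 · 0.125 = 0.05; these sum to 0.13571.
Therefore the posterior P(jar A | data) = (0.043732) / (0.13571) = 0.32223.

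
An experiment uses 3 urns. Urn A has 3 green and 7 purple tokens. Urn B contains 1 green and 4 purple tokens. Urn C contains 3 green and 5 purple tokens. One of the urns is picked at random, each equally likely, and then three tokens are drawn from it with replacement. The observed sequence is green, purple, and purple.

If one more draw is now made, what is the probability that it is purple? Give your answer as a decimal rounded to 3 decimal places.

For each hypothesis, P(data | H) works out to: P(data | urn A) = (3/10)(7/10)(7/10) = 0.147; P(data | urn B) = (1/5)(4/5)(4/5) = 0.128; P(data | urn C) = (3/8)(5/8)(5/8) = 0.14648.
Weighting by the prior gives 1/3 · 0.147 = 0.049, 1/3 · 0.128 = 0.042667, 1/3 · 0.14648 = 0.048828; with total 0.14049.
The posterior is then P(urn A | data) = 0.34877, P(urn B | data) = 0.30369, P(urn C | data) = 0.34754.
The predictive probability is P(purple next | data) = (7/10)(0.34877) + (4/5)(0.30369) + (5/8)(0.34754) = 0.7043.

0.704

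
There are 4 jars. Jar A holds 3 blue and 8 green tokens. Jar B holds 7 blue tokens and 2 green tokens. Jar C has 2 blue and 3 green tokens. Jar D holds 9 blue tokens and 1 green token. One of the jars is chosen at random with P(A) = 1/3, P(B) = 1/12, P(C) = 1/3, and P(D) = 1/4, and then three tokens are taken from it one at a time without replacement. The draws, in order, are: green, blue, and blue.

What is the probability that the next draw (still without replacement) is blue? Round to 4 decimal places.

0.4367

For each hypothesis, P(data | H) works out to: P(data | jar A) = (8/11)(3/10)(2/9) = 8/165; P(data | jar B) = (2/9)(7/8)(6/7) = 1/6; P(data | jar C) = (3/5)(2/4)(1/3) = 1/10; P(data | jar D) = (1/10)(9/9)(8/8) = 1/10.
Multiplying each by its prior: 1/3 · 8/165 = 8/495, 1/12 · 1/6 = 1/72, 1/3 · 1/10 = 1/30, 1/4 · 1/10 = 1/40; these sum to 35/396.
The posterior is then P(jar A | data) = 32/175, P(jar B | data) = 11/70, P(jar C | data) = 66/175, P(jar D | data) = 99/350.
So P(blue next | data) = Σ P(blue next | H) P(H | data) = (1/8)(32/175) + (5/6)(11/70) + (0)(66/175) + (1)(99/350) = 131/300.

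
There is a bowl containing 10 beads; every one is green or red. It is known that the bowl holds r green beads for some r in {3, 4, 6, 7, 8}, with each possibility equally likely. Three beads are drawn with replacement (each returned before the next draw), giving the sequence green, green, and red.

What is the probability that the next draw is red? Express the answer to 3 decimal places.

Compute the likelihood of the observed sequence for each case: P(data | r = 3) = (3/10)(3/10)(7/10) = 0.063; P(data | r = 4) = (4/10)(4/10)(6/10) = 0.096; P(data | r = 6) = (6/10)(6/10)(4/10) = 0.144; P(data | r = 7) = (7/10)(7/10)(3/10) = 0.147; P(data | r = 8) = (8/10)(8/10)(2/10) = 0.128.
Multiplying each by its prior: 1/5 · 0.063 = 0.0126, 1/5 · 0.096 = 0.0192, 1/5 · 0.144 = 0.0288, 1/5 · 0.147 = 0.0294, 1/5 · 0.128 = 0.0256; summing to 0.1156.
Normalising, the posterior is P(r = 3 | data) = 0.109, P(r = 4 | data) = 0.16609, P(r = 6 | data) = 0.24913, P(r = 7 | data) = 0.25433, P(r = 8 | data) = 0.22145.
So P(red next | data) = Σ P(red next | H) P(H | data) = (7/10)(0.109) + (3/5)(0.16609) + (2/5)(0.24913) + (3/10)(0.25433) + (1/5)(0.22145) = 0.39619.

0.396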